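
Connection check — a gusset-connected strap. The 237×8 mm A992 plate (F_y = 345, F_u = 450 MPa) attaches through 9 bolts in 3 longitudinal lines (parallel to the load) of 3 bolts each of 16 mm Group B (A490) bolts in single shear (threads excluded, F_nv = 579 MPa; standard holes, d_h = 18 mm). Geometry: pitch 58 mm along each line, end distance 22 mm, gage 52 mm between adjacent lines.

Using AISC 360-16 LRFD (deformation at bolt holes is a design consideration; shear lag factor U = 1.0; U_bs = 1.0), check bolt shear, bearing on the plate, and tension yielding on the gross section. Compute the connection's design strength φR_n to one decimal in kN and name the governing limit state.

588.7 kN (gross-section yield governs)

Bolt shear: A_b = π(16)²/4 = 201.06 mm². φR_n = 0.75 × 579 × 201.06 × 9 × 1 = 785.8 kN.
Bearing (8 mm plate, F_u = 450 MPa): end bolts L_c = 22 − 18/2 = 13, R_n = min(1.2×13×8×450, 2.4×16×8×450) = 56.16 kN/bolt; interior L_c = 58 − 18 = 40, R_n = 138.24 kN/bolt. φR_n = 0.75 × (3×56.16 + 6×138.24) = 748.4 kN.
Tension yield (gross): A_g = 237×8 = 1896 mm². φR_n = 0.90 × 345 × 1896 = 588.7 kN.
Governing: min(785.8, 748.4, 588.7) = 588.7 kN → gross-section yield.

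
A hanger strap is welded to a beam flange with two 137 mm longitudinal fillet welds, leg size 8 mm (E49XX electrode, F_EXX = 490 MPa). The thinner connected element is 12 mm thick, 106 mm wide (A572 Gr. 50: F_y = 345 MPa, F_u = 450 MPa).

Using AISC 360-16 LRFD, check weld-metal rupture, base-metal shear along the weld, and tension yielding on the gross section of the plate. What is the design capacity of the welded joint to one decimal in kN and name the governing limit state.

Weld metal: throat = 0.707×8 = 5.656 mm, L = 2×137 = 274 mm. φR_n = 0.75 × 0.6 × 490 × 5.656 × 274 = 341.7 kN.
Base metal shear (12 mm plate): yield φR_n = 1.0×0.6×345×12×274 = 680.6 kN; rupture φR_n = 0.75×0.6×450×12×274 = 665.8 kN; take 665.8 kN (rupture).
Tension yield (gross): A_g = 106×12 = 1272 mm². φR_n = 0.90 × 345 × 1272 = 395.0 kN.
Governing: min(341.7, 665.8, 395.0) = 341.7 kN → weld metal.

341.7 kN (weld metal governs)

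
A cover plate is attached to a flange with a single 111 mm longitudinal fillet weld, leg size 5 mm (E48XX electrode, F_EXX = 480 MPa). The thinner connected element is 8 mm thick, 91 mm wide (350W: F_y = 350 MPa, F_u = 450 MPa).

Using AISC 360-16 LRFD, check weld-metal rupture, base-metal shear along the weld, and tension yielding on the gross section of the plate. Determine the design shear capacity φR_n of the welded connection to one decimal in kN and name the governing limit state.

84.8 kN (weld metal governs)

Weld metal: throat = 0.707×5 = 3.535 mm, L = 111 mm. φR_n = 0.75 × 0.6 × 480 × 3.535 × 111 = 84.8 kN.
Base metal shear (8 mm plate): yield φR_n = 1.0×0.6×350×8×111 = 186.5 kN; rupture φR_n = 0.75×0.6×450×8×111 = 179.8 kN; take 179.8 kN (rupture).
Tension yield (gross): A_g = 91×8 = 728 mm². φR_n = 0.90 × 350 × 728 = 229.3 kN.
Governing: min(84.8, 179.8, 229.3) = 84.8 kN → weld metal.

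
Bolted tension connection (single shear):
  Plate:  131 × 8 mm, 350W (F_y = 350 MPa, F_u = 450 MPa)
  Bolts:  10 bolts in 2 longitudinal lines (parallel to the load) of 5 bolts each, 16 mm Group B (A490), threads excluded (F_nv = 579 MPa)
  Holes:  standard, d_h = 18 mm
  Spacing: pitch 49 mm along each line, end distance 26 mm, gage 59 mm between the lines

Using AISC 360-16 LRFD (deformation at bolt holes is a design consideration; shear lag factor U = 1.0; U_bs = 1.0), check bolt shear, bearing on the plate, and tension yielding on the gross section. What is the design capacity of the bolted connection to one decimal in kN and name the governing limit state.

Bolt shear: A_b = π(16)²/4 = 201.06 mm². φR_n = 0.75 × 579 × 201.06 × 10 × 1 = 873.1 kN.
Bearing (8 mm plate, F_u = 450 MPa): end bolts L_c = 26 − 18/2 = 17, R_n = min(1.2×17×8×450, 2.4×16×8×450) = 73.44 kN/bolt; interior L_c = 49 − 18 = 31, R_n = 133.92 kN/bolt. φR_n = 0.75 × (2×73.44 + 8×133.92) = 913.7 kN.
Tension yield (gross): A_g = 131×8 = 1048 mm². φR_n = 0.90 × 350 × 1048 = 330.1 kN.
Governing: min(873.1, 913.7, 330.1) = 330.1 kN → gross-section yield.

330.1 kN (gross-section yield governs)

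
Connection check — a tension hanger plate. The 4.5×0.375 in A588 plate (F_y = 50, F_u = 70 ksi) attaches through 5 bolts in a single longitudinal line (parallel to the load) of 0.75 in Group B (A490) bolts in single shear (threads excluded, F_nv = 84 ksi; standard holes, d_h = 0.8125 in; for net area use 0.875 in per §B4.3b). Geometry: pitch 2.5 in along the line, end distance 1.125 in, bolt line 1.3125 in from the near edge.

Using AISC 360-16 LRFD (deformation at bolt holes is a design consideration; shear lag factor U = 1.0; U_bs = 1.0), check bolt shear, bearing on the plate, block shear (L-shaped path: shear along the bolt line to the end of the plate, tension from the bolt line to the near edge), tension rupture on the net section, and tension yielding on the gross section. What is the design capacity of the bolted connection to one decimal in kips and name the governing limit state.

71.4 kips (net-section rupture governs)

Bolt shear: A_b = π(0.75)²/4 = 0.44179 in². φR_n = 0.75 × 84 × 0.44179 × 5 × 1 = 139.2 kips.
Bearing (0.375 in plate, F_u = 70 ksi): end bolts L_c = 1.125 − 0.8125/2 = 0.71875, R_n = min(1.2×0.71875×0.375×70, 2.4×0.75×0.375×70) = 22.641 kips/bolt; interior L_c = 2.5 − 0.8125 = 1.6875, R_n = 47.25 kips/bolt. φR_n = 0.75 × (1×22.641 + 4×47.25) = 158.7 kips.
Block shear: shear path 1×[1.125+4×2.5] = 1×11.125 in, A_gv = 4.1719, A_nv = 1×(11.125 − 4.5×0.875)×0.375 = 2.6953 in²; tension to near edge: (1.3125 − 0.5×0.875)×0.375 = 0.32813 in². R_n = min(0.6×70×2.6953, 0.6×50×4.1719) + 1.0×70×0.32813 = min(113.2, 125.16) + 22.969 = 136.17 kips. φR_n = 0.75 × 136.17 = 102.1 kips.
Tension rupture (net): A_n = (4.5 − 1×0.875)×0.375 = 1.3594 in² (U = 1.0, A_e = A_n). φR_n = 0.75 × 70 × 1.3594 = 71.4 kips.
Tension yield (gross): A_g = 4.5×0.375 = 1.6875 in². φR_n = 0.90 × 50 × 1.6875 = 75.9 kips.
Governing: min(139.2, 158.7, 102.1, 71.4, 75.9) = 71.4 kips → net-section rupture.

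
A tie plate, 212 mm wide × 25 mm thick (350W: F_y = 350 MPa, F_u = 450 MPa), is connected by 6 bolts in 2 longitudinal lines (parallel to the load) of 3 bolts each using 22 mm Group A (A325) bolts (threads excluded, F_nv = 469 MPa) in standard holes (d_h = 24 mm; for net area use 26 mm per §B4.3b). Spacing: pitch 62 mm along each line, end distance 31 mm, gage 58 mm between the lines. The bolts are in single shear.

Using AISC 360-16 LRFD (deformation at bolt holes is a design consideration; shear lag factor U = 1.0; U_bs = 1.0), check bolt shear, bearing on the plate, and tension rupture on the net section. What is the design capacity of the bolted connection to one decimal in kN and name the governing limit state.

Bolt shear: A_b = π(22)²/4 = 380.13 mm². φR_n = 0.75 × 469 × 380.13 × 6 × 1 = 802.3 kN.
Bearing (25 mm plate, F_u = 450 MPa): end bolts L_c = 31 − 24/2 = 19, R_n = min(1.2×19×25×450, 2.4×22×25×450) = 256.5 kN/bolt; interior L_c = 62 − 24 = 38, R_n = 513 kN/bolt. φR_n = 0.75 × (2×256.5 + 4×513) = 1923.8 kN.
Tension rupture (net): A_n = (212 − 2×26)×25 = 4000 mm² (U = 1.0, A_e = A_n). φR_n = 0.75 × 450 × 4000 = 1350.0 kN.
Governing: min(802.3, 1923.8, 1350.0) = 802.3 kN → bolt shear.

802.3 kN (bolt shear governs)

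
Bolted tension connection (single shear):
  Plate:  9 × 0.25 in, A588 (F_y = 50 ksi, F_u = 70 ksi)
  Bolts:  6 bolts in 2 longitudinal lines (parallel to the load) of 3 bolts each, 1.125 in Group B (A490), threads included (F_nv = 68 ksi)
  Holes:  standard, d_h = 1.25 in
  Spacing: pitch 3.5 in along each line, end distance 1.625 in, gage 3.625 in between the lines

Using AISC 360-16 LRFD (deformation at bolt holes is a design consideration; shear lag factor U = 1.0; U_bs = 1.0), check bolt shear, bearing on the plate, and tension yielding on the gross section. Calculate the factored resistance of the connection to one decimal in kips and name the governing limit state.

101.3 kips (gross-section yield governs)

Bolt shear: A_b = π(1.125)²/4 = 0.99402 in². φR_n = 0.75 × 68 × 0.99402 × 6 × 1 = 304.2 kips.
Bearing (0.25 in plate, F_u = 70 ksi): end bolts L_c = 1.625 − 1.25/2 = 1, R_n = min(1.2×1×0.25×70, 2.4×1.125×0.25×70) = 21 kips/bolt; interior L_c = 3.5 − 1.25 = 2.25, R_n = 47.25 kips/bolt. φR_n = 0.75 × (2×21 + 4×47.25) = 173.3 kips.
Tension yield (gross): A_g = 9×0.25 = 2.25 in². φR_n = 0.90 × 50 × 2.25 = 101.3 kips.
Governing: min(304.2, 173.3, 101.3) = 101.3 kips → gross-section yield.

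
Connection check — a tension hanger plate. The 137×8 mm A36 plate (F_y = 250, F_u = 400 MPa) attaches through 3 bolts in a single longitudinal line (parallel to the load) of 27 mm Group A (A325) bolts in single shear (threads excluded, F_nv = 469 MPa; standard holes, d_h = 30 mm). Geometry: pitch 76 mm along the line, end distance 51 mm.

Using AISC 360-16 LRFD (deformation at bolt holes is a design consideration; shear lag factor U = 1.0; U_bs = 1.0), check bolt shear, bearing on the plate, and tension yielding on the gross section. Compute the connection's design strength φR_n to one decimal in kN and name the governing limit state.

Bolt shear: A_b = π(27)²/4 = 572.56 mm². φR_n = 0.75 × 469 × 572.56 × 3 × 1 = 604.2 kN.
Bearing (8 mm plate, F_u = 400 MPa): end bolts L_c = 51 − 30/2 = 36, R_n = min(1.2×36×8×400, 2.4×27×8×400) = 138.24 kN/bolt; interior L_c = 76 − 30 = 46, R_n = 176.64 kN/bolt. φR_n = 0.75 × (1×138.24 + 2×176.64) = 368.6 kN.
Tension yield (gross): A_g = 137×8 = 1096 mm². φR_n = 0.90 × 250 × 1096 = 246.6 kN.
Governing: min(604.2, 368.6, 246.6) = 246.6 kN → gross-section yield.

246.6 kN (gross-section yield governs)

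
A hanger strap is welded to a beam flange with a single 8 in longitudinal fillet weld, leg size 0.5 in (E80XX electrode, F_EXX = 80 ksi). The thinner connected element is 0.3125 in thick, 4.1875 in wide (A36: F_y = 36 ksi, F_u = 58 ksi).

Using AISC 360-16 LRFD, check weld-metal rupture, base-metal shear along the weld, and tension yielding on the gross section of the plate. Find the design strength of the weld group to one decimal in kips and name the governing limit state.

42.4 kips (gross-section yield governs)

Weld metal: throat = 0.707×0.5 = 0.3535 in, L = 8 in. φR_n = 0.75 × 0.6 × 80 × 0.3535 × 8 = 101.8 kips.
Base metal shear (0.3125 in plate): yield φR_n = 1.0×0.6×36×0.3125×8 = 54.0 kips; rupture φR_n = 0.75×0.6×58×0.3125×8 = 65.3 kips; take 54.0 kips (yield).
Tension yield (gross): A_g = 4.1875×0.3125 = 1.3086 in². φR_n = 0.90 × 36 × 1.3086 = 42.4 kips.
Governing: min(101.8, 54.0, 42.4) = 42.4 kips → gross-section yield.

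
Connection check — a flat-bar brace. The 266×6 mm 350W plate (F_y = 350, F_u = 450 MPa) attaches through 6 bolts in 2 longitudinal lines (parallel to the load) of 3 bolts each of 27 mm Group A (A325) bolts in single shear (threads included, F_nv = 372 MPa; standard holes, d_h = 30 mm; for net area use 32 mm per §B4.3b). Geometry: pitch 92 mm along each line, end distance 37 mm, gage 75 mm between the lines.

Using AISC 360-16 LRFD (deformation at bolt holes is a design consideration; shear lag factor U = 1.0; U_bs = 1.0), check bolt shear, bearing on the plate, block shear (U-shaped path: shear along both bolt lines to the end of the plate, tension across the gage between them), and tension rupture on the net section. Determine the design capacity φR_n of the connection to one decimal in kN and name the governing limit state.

Bolt shear: A_b = π(27)²/4 = 572.56 mm². φR_n = 0.75 × 372 × 572.56 × 6 × 1 = 958.5 kN.
Bearing (6 mm plate, F_u = 450 MPa): end bolts L_c = 37 − 30/2 = 22, R_n = min(1.2×22×6×450, 2.4×27×6×450) = 71.28 kN/bolt; interior L_c = 92 − 30 = 62, R_n = 174.96 kN/bolt. φR_n = 0.75 × (2×71.28 + 4×174.96) = 631.8 kN.
Block shear: shear path 2×[37+2×92] = 2×221 mm, A_gv = 2652, A_nv = 2×(221 − 2.5×32)×6 = 1692 mm²; tension across gage: (75 − 1×32)×6 = 258 mm². R_n = min(0.6×450×1692, 0.6×350×2652) + 1.0×450×258 = min(456.84, 556.92) + 116.1 = 572.94 kN. φR_n = 0.75 × 572.94 = 429.7 kN.
Tension rupture (net): A_n = (266 − 2×32)×6 = 1212 mm² (U = 1.0, A_e = A_n). φR_n = 0.75 × 450 × 1212 = 409.1 kN.
Governing: min(958.5, 631.8, 429.7, 409.1) = 409.1 kN → net-section rupture.

409.1 kN (net-section rupture governs)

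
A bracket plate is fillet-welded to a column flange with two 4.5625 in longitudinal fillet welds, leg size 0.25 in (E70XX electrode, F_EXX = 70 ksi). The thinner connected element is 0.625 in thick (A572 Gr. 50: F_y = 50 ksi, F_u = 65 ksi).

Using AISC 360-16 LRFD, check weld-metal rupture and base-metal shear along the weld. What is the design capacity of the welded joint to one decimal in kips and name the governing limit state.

Weld metal: throat = 0.707×0.25 = 0.17675 in, L = 2×4.5625 = 9.125 in. φR_n = 0.75 × 0.6 × 70 × 0.17675 × 9.125 = 50.8 kips.
Base metal shear (0.625 in plate): yield φR_n = 1.0×0.6×50×0.625×9.125 = 171.1 kips; rupture φR_n = 0.75×0.6×65×0.625×9.125 = 166.8 kips; take 166.8 kips (rupture).
Governing: min(50.8, 166.8) = 50.8 kips → weld metal.

50.8 kips (weld metal governs)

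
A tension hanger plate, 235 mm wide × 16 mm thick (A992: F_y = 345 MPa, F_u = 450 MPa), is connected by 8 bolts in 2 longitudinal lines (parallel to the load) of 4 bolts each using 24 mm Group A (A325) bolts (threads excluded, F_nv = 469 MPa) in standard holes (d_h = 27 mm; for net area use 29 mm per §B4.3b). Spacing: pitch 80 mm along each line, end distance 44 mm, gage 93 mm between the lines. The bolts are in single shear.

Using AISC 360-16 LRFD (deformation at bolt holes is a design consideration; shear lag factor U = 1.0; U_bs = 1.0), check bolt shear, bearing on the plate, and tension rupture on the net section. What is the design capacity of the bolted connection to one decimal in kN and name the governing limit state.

955.8 kN (net-section rupture governs)

Bolt shear: A_b = π(24)²/4 = 452.39 mm². φR_n = 0.75 × 469 × 452.39 × 8 × 1 = 1273.0 kN.
Bearing (16 mm plate, F_u = 450 MPa): end bolts L_c = 44 − 27/2 = 30.5, R_n = min(1.2×30.5×16×450, 2.4×24×16×450) = 263.52 kN/bolt; interior L_c = 80 − 27 = 53, R_n = 414.72 kN/bolt. φR_n = 0.75 × (2×263.52 + 6×414.72) = 2261.5 kN.
Tension rupture (net): A_n = (235 − 2×29)×16 = 2832 mm² (U = 1.0, A_e = A_n). φR_n = 0.75 × 450 × 2832 = 955.8 kN.
Governing: min(1273.0, 2261.5, 955.8) = 955.8 kN → net-section rupture.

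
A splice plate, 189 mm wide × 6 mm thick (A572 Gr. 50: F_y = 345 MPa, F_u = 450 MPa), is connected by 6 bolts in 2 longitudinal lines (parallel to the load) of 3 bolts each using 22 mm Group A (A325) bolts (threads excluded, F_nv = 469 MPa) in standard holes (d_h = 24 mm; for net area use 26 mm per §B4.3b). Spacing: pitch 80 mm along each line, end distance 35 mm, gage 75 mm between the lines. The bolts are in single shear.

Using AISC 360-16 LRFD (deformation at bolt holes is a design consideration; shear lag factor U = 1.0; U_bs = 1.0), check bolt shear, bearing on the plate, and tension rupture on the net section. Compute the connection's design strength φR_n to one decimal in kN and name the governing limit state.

277.4 kN (net-section rupture governs)

Bolt shear: A_b = π(22)²/4 = 380.13 mm². φR_n = 0.75 × 469 × 380.13 × 6 × 1 = 802.3 kN.
Bearing (6 mm plate, F_u = 450 MPa): end bolts L_c = 35 − 24/2 = 23, R_n = min(1.2×23×6×450, 2.4×22×6×450) = 74.52 kN/bolt; interior L_c = 80 − 24 = 56, R_n = 142.56 kN/bolt. φR_n = 0.75 × (2×74.52 + 4×142.56) = 539.5 kN.
Tension rupture (net): A_n = (189 − 2×26)×6 = 822 mm² (U = 1.0, A_e = A_n). φR_n = 0.75 × 450 × 822 = 277.4 kN.
Governing: min(802.3, 539.5, 277.4) = 277.4 kN → net-section rupture.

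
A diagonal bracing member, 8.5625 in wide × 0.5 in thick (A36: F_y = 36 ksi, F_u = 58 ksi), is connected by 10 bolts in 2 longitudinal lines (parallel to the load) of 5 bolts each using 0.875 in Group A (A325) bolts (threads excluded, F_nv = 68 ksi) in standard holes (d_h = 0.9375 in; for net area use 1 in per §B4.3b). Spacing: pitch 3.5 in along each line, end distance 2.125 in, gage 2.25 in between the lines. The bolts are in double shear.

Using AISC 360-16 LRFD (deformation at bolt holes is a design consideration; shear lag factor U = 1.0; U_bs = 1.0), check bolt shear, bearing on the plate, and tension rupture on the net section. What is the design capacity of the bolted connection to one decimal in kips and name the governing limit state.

142.7 kips (net-section rupture governs)

Bolt shear: A_b = π(0.875)²/4 = 0.60132 in². φR_n = 0.75 × 68 × 0.60132 × 10 × 2 = 613.3 kips.
Bearing (0.5 in plate, F_u = 58 ksi): end bolts L_c = 2.125 − 0.9375/2 = 1.65625, R_n = min(1.2×1.65625×0.5×58, 2.4×0.875×0.5×58) = 57.638 kips/bolt; interior L_c = 3.5 − 0.9375 = 2.5625, R_n = 60.9 kips/bolt. φR_n = 0.75 × (2×57.638 + 8×60.9) = 451.9 kips.
Tension rupture (net): A_n = (8.5625 − 2×1)×0.5 = 3.2813 in² (U = 1.0, A_e = A_n). φR_n = 0.75 × 58 × 3.2813 = 142.7 kips.
Governing: min(613.3, 451.9, 142.7) = 142.7 kips → net-section rupture.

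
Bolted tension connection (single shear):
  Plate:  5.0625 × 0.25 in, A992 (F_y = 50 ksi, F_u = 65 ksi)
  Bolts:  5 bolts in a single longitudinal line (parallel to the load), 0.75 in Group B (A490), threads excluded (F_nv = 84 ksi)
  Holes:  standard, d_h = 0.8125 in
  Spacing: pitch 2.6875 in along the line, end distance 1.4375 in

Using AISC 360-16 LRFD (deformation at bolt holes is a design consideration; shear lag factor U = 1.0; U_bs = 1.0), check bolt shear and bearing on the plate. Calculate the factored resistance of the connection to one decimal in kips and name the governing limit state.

Bolt shear: A_b = π(0.75)²/4 = 0.44179 in². φR_n = 0.75 × 84 × 0.44179 × 5 × 1 = 139.2 kips.
Bearing (0.25 in plate, F_u = 65 ksi): end bolts L_c = 1.4375 − 0.8125/2 = 1.03125, R_n = min(1.2×1.03125×0.25×65, 2.4×0.75×0.25×65) = 20.109 kips/bolt; interior L_c = 2.6875 − 0.8125 = 1.875, R_n = 29.25 kips/bolt. φR_n = 0.75 × (1×20.109 + 4×29.25) = 102.8 kips.
Governing: min(139.2, 102.8) = 102.8 kips → bearing.

102.8 kips (bearing governs)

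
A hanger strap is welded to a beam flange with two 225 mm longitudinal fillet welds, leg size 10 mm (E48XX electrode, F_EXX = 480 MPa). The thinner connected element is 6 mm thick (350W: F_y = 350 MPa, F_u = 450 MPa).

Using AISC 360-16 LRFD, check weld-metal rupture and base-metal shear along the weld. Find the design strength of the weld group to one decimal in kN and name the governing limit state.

546.8 kN (base-metal shear governs)

Weld metal: throat = 0.707×10 = 7.07 mm, L = 2×225 = 450 mm. φR_n = 0.75 × 0.6 × 480 × 7.07 × 450 = 687.2 kN.
Base metal shear (6 mm plate): yield φR_n = 1.0×0.6×350×6×450 = 567.0 kN; rupture φR_n = 0.75×0.6×450×6×450 = 546.8 kN; take 546.8 kN (rupture).
Governing: min(687.2, 546.8) = 546.8 kN → base-metal shear.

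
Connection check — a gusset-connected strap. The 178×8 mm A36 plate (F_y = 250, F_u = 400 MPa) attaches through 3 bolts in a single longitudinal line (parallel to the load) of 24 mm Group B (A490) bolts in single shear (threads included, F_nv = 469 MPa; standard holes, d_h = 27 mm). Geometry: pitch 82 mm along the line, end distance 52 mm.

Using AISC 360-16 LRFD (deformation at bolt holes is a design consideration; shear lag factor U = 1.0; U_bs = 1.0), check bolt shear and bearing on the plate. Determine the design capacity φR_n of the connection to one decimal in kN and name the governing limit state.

Bolt shear: A_b = π(24)²/4 = 452.39 mm². φR_n = 0.75 × 469 × 452.39 × 3 × 1 = 477.4 kN.
Bearing (8 mm plate, F_u = 400 MPa): end bolts L_c = 52 − 27/2 = 38.5, R_n = min(1.2×38.5×8×400, 2.4×24×8×400) = 147.84 kN/bolt; interior L_c = 82 − 27 = 55, R_n = 184.32 kN/bolt. φR_n = 0.75 × (1×147.84 + 2×184.32) = 387.4 kN.
Governing: min(477.4, 387.4) = 387.4 kN → bearing.

387.4 kN (bearing governs)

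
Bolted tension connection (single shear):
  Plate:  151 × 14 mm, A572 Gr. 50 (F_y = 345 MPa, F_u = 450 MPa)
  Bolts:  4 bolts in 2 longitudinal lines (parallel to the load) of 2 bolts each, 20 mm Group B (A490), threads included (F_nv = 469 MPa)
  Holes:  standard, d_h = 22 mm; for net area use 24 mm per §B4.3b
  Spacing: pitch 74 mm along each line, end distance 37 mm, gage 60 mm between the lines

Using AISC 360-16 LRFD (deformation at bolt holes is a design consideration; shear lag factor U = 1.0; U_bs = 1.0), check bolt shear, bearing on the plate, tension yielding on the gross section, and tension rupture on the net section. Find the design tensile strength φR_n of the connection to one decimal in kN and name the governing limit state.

442.0 kN (bolt shear governs)

Bolt shear: A_b = π(20)²/4 = 314.16 mm². φR_n = 0.75 × 469 × 314.16 × 4 × 1 = 442.0 kN.
Bearing (14 mm plate, F_u = 450 MPa): end bolts L_c = 37 − 22/2 = 26, R_n = min(1.2×26×14×450, 2.4×20×14×450) = 196.56 kN/bolt; interior L_c = 74 − 22 = 52, R_n = 302.4 kN/bolt. φR_n = 0.75 × (2×196.56 + 2×302.4) = 748.4 kN.
Tension yield (gross): A_g = 151×14 = 2114 mm². φR_n = 0.90 × 345 × 2114 = 656.4 kN.
Tension rupture (net): A_n = (151 − 2×24)×14 = 1442 mm² (U = 1.0, A_e = A_n). φR_n = 0.75 × 450 × 1442 = 486.7 kN.
Governing: min(442.0, 748.4, 656.4, 486.7) = 442.0 kN → bolt shear.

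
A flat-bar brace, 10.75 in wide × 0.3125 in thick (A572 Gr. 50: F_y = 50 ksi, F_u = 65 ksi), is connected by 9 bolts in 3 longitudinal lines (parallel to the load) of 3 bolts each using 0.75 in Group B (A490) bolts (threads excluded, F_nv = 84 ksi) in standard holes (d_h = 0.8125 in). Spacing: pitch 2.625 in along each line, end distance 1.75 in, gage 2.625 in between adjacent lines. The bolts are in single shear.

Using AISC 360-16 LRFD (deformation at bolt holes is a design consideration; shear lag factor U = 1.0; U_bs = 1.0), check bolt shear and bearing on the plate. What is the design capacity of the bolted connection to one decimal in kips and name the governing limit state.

238.2 kips (bearing governs)

Bolt shear: A_b = π(0.75)²/4 = 0.44179 in². φR_n = 0.75 × 84 × 0.44179 × 9 × 1 = 250.5 kips.
Bearing (0.3125 in plate, F_u = 65 ksi): end bolts L_c = 1.75 − 0.8125/2 = 1.34375, R_n = min(1.2×1.34375×0.3125×65, 2.4×0.75×0.3125×65) = 32.754 kips/bolt; interior L_c = 2.625 − 0.8125 = 1.8125, R_n = 36.563 kips/bolt. φR_n = 0.75 × (3×32.754 + 6×36.563) = 238.2 kips.
Governing: min(250.5, 238.2) = 238.2 kips → bearing.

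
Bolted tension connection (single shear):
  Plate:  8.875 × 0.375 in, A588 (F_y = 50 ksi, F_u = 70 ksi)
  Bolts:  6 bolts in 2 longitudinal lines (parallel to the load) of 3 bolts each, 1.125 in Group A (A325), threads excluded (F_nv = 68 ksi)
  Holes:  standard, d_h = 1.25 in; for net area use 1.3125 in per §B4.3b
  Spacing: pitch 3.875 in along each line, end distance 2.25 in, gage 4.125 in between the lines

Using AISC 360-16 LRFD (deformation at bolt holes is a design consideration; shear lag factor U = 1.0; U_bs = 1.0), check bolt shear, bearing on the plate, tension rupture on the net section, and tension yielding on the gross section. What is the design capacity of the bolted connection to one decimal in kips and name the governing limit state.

Bolt shear: A_b = π(1.125)²/4 = 0.99402 in². φR_n = 0.75 × 68 × 0.99402 × 6 × 1 = 304.2 kips.
Bearing (0.375 in plate, F_u = 70 ksi): end bolts L_c = 2.25 − 1.25/2 = 1.625, R_n = min(1.2×1.625×0.375×70, 2.4×1.125×0.375×70) = 51.188 kips/bolt; interior L_c = 3.875 − 1.25 = 2.625, R_n = 70.875 kips/bolt. φR_n = 0.75 × (2×51.188 + 4×70.875) = 289.4 kips.
Tension rupture (net): A_n = (8.875 − 2×1.3125)×0.375 = 2.3438 in² (U = 1.0, A_e = A_n). φR_n = 0.75 × 70 × 2.3438 = 123.0 kips.
Tension yield (gross): A_g = 8.875×0.375 = 3.3281 in². φR_n = 0.90 × 50 × 3.3281 = 149.8 kips.
Governing: min(304.2, 289.4, 123.0, 149.8) = 123.0 kips → net-section rupture.

123.0 kips (net-section rupture governs)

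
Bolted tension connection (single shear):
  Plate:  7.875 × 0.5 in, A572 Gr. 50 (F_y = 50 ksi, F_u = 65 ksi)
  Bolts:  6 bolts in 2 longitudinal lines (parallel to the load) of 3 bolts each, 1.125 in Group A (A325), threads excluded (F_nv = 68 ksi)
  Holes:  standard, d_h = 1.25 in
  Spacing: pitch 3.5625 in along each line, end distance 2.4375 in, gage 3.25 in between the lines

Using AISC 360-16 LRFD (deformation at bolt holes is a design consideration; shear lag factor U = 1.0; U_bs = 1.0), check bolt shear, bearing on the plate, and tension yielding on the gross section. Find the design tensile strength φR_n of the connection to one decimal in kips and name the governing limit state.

Bolt shear: A_b = π(1.125)²/4 = 0.99402 in². φR_n = 0.75 × 68 × 0.99402 × 6 × 1 = 304.2 kips.
Bearing (0.5 in plate, F_u = 65 ksi): end bolts L_c = 2.4375 − 1.25/2 = 1.8125, R_n = min(1.2×1.8125×0.5×65, 2.4×1.125×0.5×65) = 70.688 kips/bolt; interior L_c = 3.5625 − 1.25 = 2.3125, R_n = 87.75 kips/bolt. φR_n = 0.75 × (2×70.688 + 4×87.75) = 369.3 kips.
Tension yield (gross): A_g = 7.875×0.5 = 3.9375 in². φR_n = 0.90 × 50 × 3.9375 = 177.2 kips.
Governing: min(304.2, 369.3, 177.2) = 177.2 kips → gross-section yield.

177.2 kips (gross-section yield governs)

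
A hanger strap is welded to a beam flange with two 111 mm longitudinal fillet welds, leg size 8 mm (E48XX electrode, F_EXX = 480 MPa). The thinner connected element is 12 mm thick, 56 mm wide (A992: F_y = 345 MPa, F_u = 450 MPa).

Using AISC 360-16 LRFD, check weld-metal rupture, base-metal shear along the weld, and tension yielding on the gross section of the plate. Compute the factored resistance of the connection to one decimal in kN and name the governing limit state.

208.7 kN (gross-section yield governs)

Weld metal: throat = 0.707×8 = 5.656 mm, L = 2×111 = 222 mm. φR_n = 0.75 × 0.6 × 480 × 5.656 × 222 = 271.2 kN.
Base metal shear (12 mm plate): yield φR_n = 1.0×0.6×345×12×222 = 551.4 kN; rupture φR_n = 0.75×0.6×450×12×222 = 539.5 kN; take 539.5 kN (rupture).
Tension yield (gross): A_g = 56×12 = 672 mm². φR_n = 0.90 × 345 × 672 = 208.7 kN.
Governing: min(271.2, 539.5, 208.7) = 208.7 kN → gross-section yield.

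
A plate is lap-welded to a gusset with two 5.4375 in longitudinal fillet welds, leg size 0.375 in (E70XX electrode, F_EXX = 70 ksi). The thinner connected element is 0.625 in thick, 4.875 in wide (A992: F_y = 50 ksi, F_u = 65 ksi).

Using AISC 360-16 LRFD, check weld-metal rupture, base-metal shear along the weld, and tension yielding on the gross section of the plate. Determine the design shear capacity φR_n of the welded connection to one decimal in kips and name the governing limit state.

Weld metal: throat = 0.707×0.375 = 0.26513 in, L = 2×5.4375 = 10.875 in. φR_n = 0.75 × 0.6 × 70 × 0.26513 × 10.875 = 90.8 kips.
Base metal shear (0.625 in plate): yield φR_n = 1.0×0.6×50×0.625×10.875 = 203.9 kips; rupture φR_n = 0.75×0.6×65×0.625×10.875 = 198.8 kips; take 198.8 kips (rupture).
Tension yield (gross): A_g = 4.875×0.625 = 3.0469 in². φR_n = 0.90 × 50 × 3.0469 = 137.1 kips.
Governing: min(90.8, 198.8, 137.1) = 90.8 kips → weld metal.

90.8 kips (weld metal governs)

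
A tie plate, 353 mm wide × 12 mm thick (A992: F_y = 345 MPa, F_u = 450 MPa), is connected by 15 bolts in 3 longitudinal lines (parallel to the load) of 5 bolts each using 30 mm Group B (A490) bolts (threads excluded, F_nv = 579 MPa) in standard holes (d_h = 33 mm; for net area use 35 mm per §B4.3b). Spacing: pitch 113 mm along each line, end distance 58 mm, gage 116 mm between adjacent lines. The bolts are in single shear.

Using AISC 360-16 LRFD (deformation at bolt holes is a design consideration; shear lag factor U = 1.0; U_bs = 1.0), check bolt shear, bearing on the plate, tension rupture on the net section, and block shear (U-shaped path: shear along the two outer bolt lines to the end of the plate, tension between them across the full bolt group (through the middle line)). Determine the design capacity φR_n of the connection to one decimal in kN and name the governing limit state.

1004.4 kN (net-section rupture governs)

Bolt shear: A_b = π(30)²/4 = 706.86 mm². φR_n = 0.75 × 579 × 706.86 × 15 × 1 = 4604.3 kN.
Bearing (12 mm plate, F_u = 450 MPa): end bolts L_c = 58 − 33/2 = 41.5, R_n = min(1.2×41.5×12×450, 2.4×30×12×450) = 268.92 kN/bolt; interior L_c = 113 − 33 = 80, R_n = 388.8 kN/bolt. φR_n = 0.75 × (3×268.92 + 12×388.8) = 4104.3 kN.
Tension rupture (net): A_n = (353 − 3×35)×12 = 2976 mm² (U = 1.0, A_e = A_n). φR_n = 0.75 × 450 × 2976 = 1004.4 kN.
Block shear: shear path 2×[58+4×113] = 2×510 mm, A_gv = 12240, A_nv = 2×(510 − 4.5×35)×12 = 8460 mm²; tension across gage: (232 − 2×35)×12 = 1944 mm². R_n = min(0.6×450×8460, 0.6×345×12240) + 1.0×450×1944 = min(2284.2, 2533.7) + 874.8 = 3159 kN. φR_n = 0.75 × 3159 = 2369.3 kN.
Governing: min(4604.3, 4104.3, 1004.4, 2369.3) = 1004.4 kN → net-section rupture.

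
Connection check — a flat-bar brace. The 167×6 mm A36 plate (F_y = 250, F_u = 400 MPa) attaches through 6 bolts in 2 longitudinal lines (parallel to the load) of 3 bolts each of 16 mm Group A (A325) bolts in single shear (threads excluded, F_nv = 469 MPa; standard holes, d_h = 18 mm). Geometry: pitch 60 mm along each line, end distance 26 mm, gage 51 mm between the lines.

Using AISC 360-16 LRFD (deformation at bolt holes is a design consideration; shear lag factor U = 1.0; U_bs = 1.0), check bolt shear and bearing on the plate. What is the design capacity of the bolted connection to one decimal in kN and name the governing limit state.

349.9 kN (bearing governs)

Bolt shear: A_b = π(16)²/4 = 201.06 mm². φR_n = 0.75 × 469 × 201.06 × 6 × 1 = 424.3 kN.
Bearing (6 mm plate, F_u = 400 MPa): end bolts L_c = 26 − 18/2 = 17, R_n = min(1.2×17×6×400, 2.4×16×6×400) = 48.96 kN/bolt; interior L_c = 60 − 18 = 42, R_n = 92.16 kN/bolt. φR_n = 0.75 × (2×48.96 + 4×92.16) = 349.9 kN.
Governing: min(424.3, 349.9) = 349.9 kN → bearing.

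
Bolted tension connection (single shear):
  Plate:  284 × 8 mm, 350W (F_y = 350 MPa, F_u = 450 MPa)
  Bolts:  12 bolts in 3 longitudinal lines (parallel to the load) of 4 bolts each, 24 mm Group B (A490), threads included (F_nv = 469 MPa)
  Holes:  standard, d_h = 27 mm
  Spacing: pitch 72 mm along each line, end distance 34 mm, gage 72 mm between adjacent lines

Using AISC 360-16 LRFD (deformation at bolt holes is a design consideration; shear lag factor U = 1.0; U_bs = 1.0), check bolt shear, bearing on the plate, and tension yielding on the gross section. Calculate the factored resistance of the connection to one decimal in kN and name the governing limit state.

Bolt shear: A_b = π(24)²/4 = 452.39 mm². φR_n = 0.75 × 469 × 452.39 × 12 × 1 = 1909.5 kN.
Bearing (8 mm plate, F_u = 450 MPa): end bolts L_c = 34 − 27/2 = 20.5, R_n = min(1.2×20.5×8×450, 2.4×24×8×450) = 88.56 kN/bolt; interior L_c = 72 − 27 = 45, R_n = 194.4 kN/bolt. φR_n = 0.75 × (3×88.56 + 9×194.4) = 1511.5 kN.
Tension yield (gross): A_g = 284×8 = 2272 mm². φR_n = 0.90 × 350 × 2272 = 715.7 kN.
Governing: min(1909.5, 1511.5, 715.7) = 715.7 kN → gross-section yield.

715.7 kN (gross-section yield governs)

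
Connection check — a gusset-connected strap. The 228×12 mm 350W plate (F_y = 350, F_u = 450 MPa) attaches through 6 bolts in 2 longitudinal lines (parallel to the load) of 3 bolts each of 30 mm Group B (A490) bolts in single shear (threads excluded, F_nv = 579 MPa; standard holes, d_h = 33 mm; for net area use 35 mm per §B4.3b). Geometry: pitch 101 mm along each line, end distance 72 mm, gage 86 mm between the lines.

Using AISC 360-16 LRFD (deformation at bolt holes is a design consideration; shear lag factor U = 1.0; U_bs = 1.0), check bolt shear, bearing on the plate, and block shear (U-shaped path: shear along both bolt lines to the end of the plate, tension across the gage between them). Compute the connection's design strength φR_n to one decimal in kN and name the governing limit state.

1112.9 kN (block shear governs)

Bolt shear: A_b = π(30)²/4 = 706.86 mm². φR_n = 0.75 × 579 × 706.86 × 6 × 1 = 1841.7 kN.
Bearing (12 mm plate, F_u = 450 MPa): end bolts L_c = 72 − 33/2 = 55.5, R_n = min(1.2×55.5×12×450, 2.4×30×12×450) = 359.64 kN/bolt; interior L_c = 101 − 33 = 68, R_n = 388.8 kN/bolt. φR_n = 0.75 × (2×359.64 + 4×388.8) = 1705.9 kN.
Block shear: shear path 2×[72+2×101] = 2×274 mm, A_gv = 6576, A_nv = 2×(274 − 2.5×35)×12 = 4476 mm²; tension across gage: (86 − 1×35)×12 = 612 mm². R_n = min(0.6×450×4476, 0.6×350×6576) + 1.0×450×612 = min(1208.5, 1381) + 275.4 = 1483.9 kN. φR_n = 0.75 × 1483.9 = 1112.9 kN.
Governing: min(1841.7, 1705.9, 1112.9) = 1112.9 kN → block shear.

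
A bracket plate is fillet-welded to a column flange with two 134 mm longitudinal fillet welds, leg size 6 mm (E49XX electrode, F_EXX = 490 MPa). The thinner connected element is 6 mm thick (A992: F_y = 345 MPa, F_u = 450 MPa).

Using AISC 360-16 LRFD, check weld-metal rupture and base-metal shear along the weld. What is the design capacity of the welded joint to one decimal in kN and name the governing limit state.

250.7 kN (weld metal governs)

Weld metal: throat = 0.707×6 = 4.242 mm, L = 2×134 = 268 mm. φR_n = 0.75 × 0.6 × 490 × 4.242 × 268 = 250.7 kN.
Base metal shear (6 mm plate): yield φR_n = 1.0×0.6×345×6×268 = 332.9 kN; rupture φR_n = 0.75×0.6×450×6×268 = 325.6 kN; take 325.6 kN (rupture).
Governing: min(250.7, 325.6) = 250.7 kN → weld metal.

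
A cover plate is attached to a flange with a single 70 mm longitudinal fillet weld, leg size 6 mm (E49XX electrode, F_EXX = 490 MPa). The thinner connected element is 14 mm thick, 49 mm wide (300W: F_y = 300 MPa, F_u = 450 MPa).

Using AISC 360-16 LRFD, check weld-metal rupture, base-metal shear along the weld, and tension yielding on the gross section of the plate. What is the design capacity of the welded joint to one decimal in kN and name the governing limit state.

65.5 kN (weld metal governs)

Weld metal: throat = 0.707×6 = 4.242 mm, L = 70 mm. φR_n = 0.75 × 0.6 × 490 × 4.242 × 70 = 65.5 kN.
Base metal shear (14 mm plate): yield φR_n = 1.0×0.6×300×14×70 = 176.4 kN; rupture φR_n = 0.75×0.6×450×14×70 = 198.5 kN; take 176.4 kN (yield).
Tension yield (gross): A_g = 49×14 = 686 mm². φR_n = 0.90 × 300 × 686 = 185.2 kN.
Governing: min(65.5, 176.4, 185.2) = 65.5 kN → weld metal.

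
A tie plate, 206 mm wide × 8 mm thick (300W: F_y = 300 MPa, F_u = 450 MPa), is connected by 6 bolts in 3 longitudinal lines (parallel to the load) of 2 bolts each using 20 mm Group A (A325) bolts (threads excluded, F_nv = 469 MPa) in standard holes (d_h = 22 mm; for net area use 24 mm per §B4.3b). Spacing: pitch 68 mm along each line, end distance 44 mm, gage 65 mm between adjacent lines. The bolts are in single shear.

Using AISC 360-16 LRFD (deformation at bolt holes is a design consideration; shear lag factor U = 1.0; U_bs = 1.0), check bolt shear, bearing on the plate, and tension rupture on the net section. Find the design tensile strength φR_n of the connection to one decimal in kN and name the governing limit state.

361.8 kN (net-section rupture governs)

Bolt shear: A_b = π(20)²/4 = 314.16 mm². φR_n = 0.75 × 469 × 314.16 × 6 × 1 = 663.0 kN.
Bearing (8 mm plate, F_u = 450 MPa): end bolts L_c = 44 − 22/2 = 33, R_n = min(1.2×33×8×450, 2.4×20×8×450) = 142.56 kN/bolt; interior L_c = 68 − 22 = 46, R_n = 172.8 kN/bolt. φR_n = 0.75 × (3×142.56 + 3×172.8) = 709.6 kN.
Tension rupture (net): A_n = (206 − 3×24)×8 = 1072 mm² (U = 1.0, A_e = A_n). φR_n = 0.75 × 450 × 1072 = 361.8 kN.
Governing: min(663.0, 709.6, 361.8) = 361.8 kN → net-section rupture.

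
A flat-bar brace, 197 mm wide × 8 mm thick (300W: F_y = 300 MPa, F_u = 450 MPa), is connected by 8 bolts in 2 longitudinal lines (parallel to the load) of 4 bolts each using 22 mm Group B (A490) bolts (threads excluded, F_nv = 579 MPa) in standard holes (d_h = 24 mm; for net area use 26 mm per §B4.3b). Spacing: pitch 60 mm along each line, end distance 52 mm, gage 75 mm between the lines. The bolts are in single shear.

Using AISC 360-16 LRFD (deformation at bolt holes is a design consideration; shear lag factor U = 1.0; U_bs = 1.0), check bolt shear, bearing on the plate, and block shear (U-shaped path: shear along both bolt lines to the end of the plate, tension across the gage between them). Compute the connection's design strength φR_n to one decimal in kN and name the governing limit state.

Bolt shear: A_b = π(22)²/4 = 380.13 mm². φR_n = 0.75 × 579 × 380.13 × 8 × 1 = 1320.6 kN.
Bearing (8 mm plate, F_u = 450 MPa): end bolts L_c = 52 − 24/2 = 40, R_n = min(1.2×40×8×450, 2.4×22×8×450) = 172.8 kN/bolt; interior L_c = 60 − 24 = 36, R_n = 155.52 kN/bolt. φR_n = 0.75 × (2×172.8 + 6×155.52) = 959.0 kN.
Block shear: shear path 2×[52+3×60] = 2×232 mm, A_gv = 3712, A_nv = 2×(232 − 3.5×26)×8 = 2256 mm²; tension across gage: (75 − 1×26)×8 = 392 mm². R_n = min(0.6×450×2256, 0.6×300×3712) + 1.0×450×392 = min(609.12, 668.16) + 176.4 = 785.52 kN. φR_n = 0.75 × 785.52 = 589.1 kN.
Governing: min(1320.6, 959.0, 589.1) = 589.1 kN → block shear.

589.1 kN (block shear governs)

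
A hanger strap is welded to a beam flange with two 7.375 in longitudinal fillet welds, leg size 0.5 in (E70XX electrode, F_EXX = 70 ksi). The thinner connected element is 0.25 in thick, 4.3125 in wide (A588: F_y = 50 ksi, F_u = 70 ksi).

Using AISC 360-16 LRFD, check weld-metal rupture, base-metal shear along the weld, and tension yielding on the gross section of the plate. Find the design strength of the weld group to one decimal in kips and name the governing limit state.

48.5 kips (gross-section yield governs)

Weld metal: throat = 0.707×0.5 = 0.3535 in, L = 2×7.375 = 14.75 in. φR_n = 0.75 × 0.6 × 70 × 0.3535 × 14.75 = 164.2 kips.
Base metal shear (0.25 in plate): yield φR_n = 1.0×0.6×50×0.25×14.75 = 110.6 kips; rupture φR_n = 0.75×0.6×70×0.25×14.75 = 116.2 kips; take 110.6 kips (yield).
Tension yield (gross): A_g = 4.3125×0.25 = 1.0781 in². φR_n = 0.90 × 50 × 1.0781 = 48.5 kips.
Governing: min(164.2, 110.6, 48.5) = 48.5 kips → gross-section yield.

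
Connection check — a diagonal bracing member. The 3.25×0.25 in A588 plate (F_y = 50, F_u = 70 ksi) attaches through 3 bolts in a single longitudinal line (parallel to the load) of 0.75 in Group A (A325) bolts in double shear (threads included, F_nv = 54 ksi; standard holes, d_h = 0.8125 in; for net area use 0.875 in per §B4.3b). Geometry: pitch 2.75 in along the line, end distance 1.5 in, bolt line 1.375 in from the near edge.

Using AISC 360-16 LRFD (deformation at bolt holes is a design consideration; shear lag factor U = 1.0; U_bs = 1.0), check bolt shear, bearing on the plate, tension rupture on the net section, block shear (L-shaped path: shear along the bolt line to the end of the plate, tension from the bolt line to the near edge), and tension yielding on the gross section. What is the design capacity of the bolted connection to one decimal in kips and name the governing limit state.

31.2 kips (net-section rupture governs)

Bolt shear: A_b = π(0.75)²/4 = 0.44179 in². φR_n = 0.75 × 54 × 0.44179 × 3 × 2 = 107.4 kips.
Bearing (0.25 in plate, F_u = 70 ksi): end bolts L_c = 1.5 − 0.8125/2 = 1.09375, R_n = min(1.2×1.09375×0.25×70, 2.4×0.75×0.25×70) = 22.969 kips/bolt; interior L_c = 2.75 − 0.8125 = 1.9375, R_n = 31.5 kips/bolt. φR_n = 0.75 × (1×22.969 + 2×31.5) = 64.5 kips.
Tension rupture (net): A_n = (3.25 − 1×0.875)×0.25 = 0.59375 in² (U = 1.0, A_e = A_n). φR_n = 0.75 × 70 × 0.59375 = 31.2 kips.
Block shear: shear path 1×[1.5+2×2.75] = 1×7 in, A_gv = 1.75, A_nv = 1×(7 − 2.5×0.875)×0.25 = 1.2031 in²; tension to near edge: (1.375 − 0.5×0.875)×0.25 = 0.23438 in². R_n = min(0.6×70×1.2031, 0.6×50×1.75) + 1.0×70×0.23438 = min(50.53, 52.5) + 16.407 = 66.937 kips. φR_n = 0.75 × 66.937 = 50.2 kips.
Tension yield (gross): A_g = 3.25×0.25 = 0.8125 in². φR_n = 0.90 × 50 × 0.8125 = 36.6 kips.
Governing: min(107.4, 64.5, 31.2, 50.2, 36.6) = 31.2 kips → net-section rupture.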